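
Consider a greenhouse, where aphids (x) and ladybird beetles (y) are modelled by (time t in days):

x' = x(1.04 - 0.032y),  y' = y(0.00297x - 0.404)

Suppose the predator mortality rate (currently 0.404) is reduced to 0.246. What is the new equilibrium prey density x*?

At the interior fixed point, setting dy/dt = 0 with y > 0 fixes x* = (predator death rate)/(xy coefficient) — independent of the other coefficients.
With the change, x* = 0.246/0.00297 = 82.8; it falls from 136.

x* ≈ 82.8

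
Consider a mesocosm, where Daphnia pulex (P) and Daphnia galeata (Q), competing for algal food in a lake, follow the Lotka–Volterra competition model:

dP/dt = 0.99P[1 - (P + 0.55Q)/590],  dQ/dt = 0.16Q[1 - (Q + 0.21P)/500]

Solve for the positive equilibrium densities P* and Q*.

P* ≈ 356, Q* ≈ 425

Setting both brackets to zero gives the nullclines P + 0.55Q = 590 and 0.21P + Q = 500.
Substituting Q = 500 - 0.21P into the first: P(1 - 0.55·0.21) = 590 - 0.55·500.
So P* = 315/0.884 = 356, and then Q* = 500 - 0.21·356 = 425.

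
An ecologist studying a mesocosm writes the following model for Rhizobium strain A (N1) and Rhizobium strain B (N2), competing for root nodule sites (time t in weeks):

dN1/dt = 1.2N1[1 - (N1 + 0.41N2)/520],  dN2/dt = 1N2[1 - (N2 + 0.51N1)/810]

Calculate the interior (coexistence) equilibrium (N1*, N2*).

N1* ≈ 238, N2* ≈ 689

Setting both brackets to zero gives the nullclines N1 + 0.41N2 = 520 and 0.51N1 + N2 = 810.
Substituting N2 = 810 - 0.51N1 into the first: N1(1 - 0.41·0.51) = 520 - 0.41·810.
So N1* = 188/0.791 = 238, and then N2* = 810 - 0.51·238 = 689.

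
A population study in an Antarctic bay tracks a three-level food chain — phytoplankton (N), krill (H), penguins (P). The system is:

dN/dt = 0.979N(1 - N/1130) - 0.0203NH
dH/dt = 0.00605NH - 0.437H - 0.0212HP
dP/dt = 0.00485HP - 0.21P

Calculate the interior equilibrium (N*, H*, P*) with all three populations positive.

From dP/dt = 0: 0.00485H* = 0.21, so H* = 43.3.
From dN/dt = 0: 0.979(1 - N*/1130) = 0.0203·43.3, giving N* = 1130·(1 - 0.898) = 115.
From dH/dt = 0: 0.00605·115 - 0.437 = 0.0212P*, so P* = 0.262/0.0212 = 12.3.

N* ≈ 115, H* ≈ 43.3, P* ≈ 12.3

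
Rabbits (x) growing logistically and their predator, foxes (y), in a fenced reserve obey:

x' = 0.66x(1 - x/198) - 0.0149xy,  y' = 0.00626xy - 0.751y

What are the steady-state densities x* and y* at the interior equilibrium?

From dy/dt = 0 with y > 0: 0.00626x* = 0.751, so x* = 120.
Substitute into dx/dt = 0: 0.66(1 - 120/198) = 0.0149y*.
The bracket is 0.394, giving y* = 0.26/0.0149 = 17.5.

x* ≈ 120, y* ≈ 17.5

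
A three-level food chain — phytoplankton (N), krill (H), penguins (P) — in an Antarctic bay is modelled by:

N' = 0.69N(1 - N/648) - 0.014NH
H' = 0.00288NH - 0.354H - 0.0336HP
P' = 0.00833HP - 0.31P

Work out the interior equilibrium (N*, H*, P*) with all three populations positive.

N* ≈ 159, H* ≈ 37.2, P* ≈ 3.07

From dP/dt = 0: 0.00833H* = 0.31, so H* = 37.2.
From dN/dt = 0: 0.69(1 - N*/648) = 0.014·37.2, giving N* = 648·(1 - 0.755) = 159.
From dH/dt = 0: 0.00288·159 - 0.354 = 0.0336P*, so P* = 0.103/0.0336 = 3.07.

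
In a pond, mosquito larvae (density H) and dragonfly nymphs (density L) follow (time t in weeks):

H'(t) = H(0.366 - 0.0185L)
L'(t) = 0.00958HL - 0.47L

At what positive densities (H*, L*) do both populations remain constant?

H* ≈ 49.1, L* ≈ 19.8

Set dL/dt = 0 with L > 0: 0.00958H - 0.47 = 0, so H* = 0.47/0.00958 = 49.1.
Set dH/dt = 0 with H > 0: 0.366 - 0.0185L = 0, so L* = 0.366/0.0185 = 19.8.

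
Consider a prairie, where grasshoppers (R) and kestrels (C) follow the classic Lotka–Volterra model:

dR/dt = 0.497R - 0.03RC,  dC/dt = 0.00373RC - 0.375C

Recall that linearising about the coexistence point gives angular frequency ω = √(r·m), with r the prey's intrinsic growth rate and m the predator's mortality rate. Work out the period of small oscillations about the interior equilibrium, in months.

Here r = 0.497 and m = 0.375, so r·m = 0.186.
ω = √0.186 = 0.432 per month, hence T = 2π/ω ≈ 14.6 months.

T ≈ 14.6 months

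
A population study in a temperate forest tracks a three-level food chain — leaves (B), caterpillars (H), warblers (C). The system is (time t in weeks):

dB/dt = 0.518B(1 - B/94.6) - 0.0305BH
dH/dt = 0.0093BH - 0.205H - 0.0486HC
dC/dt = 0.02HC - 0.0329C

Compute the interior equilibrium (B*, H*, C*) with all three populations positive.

B* ≈ 85.4, H* ≈ 1.64, C* ≈ 12.1

From dC/dt = 0: 0.02H* = 0.0329, so H* = 1.64.
From dB/dt = 0: 0.518(1 - B*/94.6) = 0.0305·1.64, giving B* = 94.6·(1 - 0.0969) = 85.4.
From dH/dt = 0: 0.0093·85.4 - 0.205 = 0.0486C*, so C* = 0.59/0.0486 = 12.1.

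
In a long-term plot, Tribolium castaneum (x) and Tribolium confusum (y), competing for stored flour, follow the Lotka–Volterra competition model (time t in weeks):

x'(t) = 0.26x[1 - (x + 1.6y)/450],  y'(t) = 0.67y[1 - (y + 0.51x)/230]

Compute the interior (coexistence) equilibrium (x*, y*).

x* ≈ 446, y* ≈ 2.72

Setting both brackets to zero gives the nullclines x + 1.6y = 450 and 0.51x + y = 230.
Substituting y = 230 - 0.51x into the first: x(1 - 1.6·0.51) = 450 - 1.6·230.
So x* = 82/0.184 = 446, and then y* = 230 - 0.51·446 = 2.72.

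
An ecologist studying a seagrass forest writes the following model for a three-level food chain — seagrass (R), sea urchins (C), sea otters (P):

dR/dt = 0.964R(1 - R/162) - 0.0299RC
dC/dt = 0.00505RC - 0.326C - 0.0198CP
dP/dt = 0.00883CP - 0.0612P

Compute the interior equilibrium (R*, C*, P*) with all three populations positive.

R* ≈ 127, C* ≈ 6.93, P* ≈ 16

From dP/dt = 0: 0.00883C* = 0.0612, so C* = 6.93.
From dR/dt = 0: 0.964(1 - R*/162) = 0.0299·6.93, giving R* = 162·(1 - 0.215) = 127.
From dC/dt = 0: 0.00505·127 - 0.326 = 0.0198P*, so P* = 0.316/0.0198 = 16.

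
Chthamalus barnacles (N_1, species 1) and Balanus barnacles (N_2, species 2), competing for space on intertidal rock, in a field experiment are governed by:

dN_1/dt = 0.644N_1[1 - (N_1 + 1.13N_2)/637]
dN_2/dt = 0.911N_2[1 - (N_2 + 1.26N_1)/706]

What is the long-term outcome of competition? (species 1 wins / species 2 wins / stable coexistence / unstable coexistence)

Compare the nullcline intercepts: K1/α12 = 637/1.13 = 564 < K2 = 706; K2/α21 = 706/1.26 = 560 < K1 = 637.
Since both are reversed, neither can invade when rare; the interior point is a saddle.

unstable coexistence (outcome depends on initial conditions)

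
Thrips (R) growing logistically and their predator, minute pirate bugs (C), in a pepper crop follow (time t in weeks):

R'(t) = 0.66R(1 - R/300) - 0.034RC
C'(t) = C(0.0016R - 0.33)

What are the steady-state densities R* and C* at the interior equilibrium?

R* ≈ 206, C* ≈ 6.07

From dC/dt = 0 with C > 0: 0.0016R* = 0.33, so R* = 206.
Substitute into dR/dt = 0: 0.66(1 - 206/300) = 0.034C*.
The bracket is 0.312, giving C* = 0.206/0.034 = 6.07.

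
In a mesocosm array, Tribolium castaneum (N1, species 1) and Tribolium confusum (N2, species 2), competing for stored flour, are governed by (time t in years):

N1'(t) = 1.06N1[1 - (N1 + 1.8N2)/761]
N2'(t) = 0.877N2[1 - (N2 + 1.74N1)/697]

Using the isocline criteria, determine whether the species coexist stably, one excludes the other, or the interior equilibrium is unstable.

unstable coexistence (outcome depends on initial conditions)

Compare the nullcline intercepts: K1/α12 = 761/1.8 = 423 < K2 = 697; K2/α21 = 697/1.74 = 401 < K1 = 761.
Since both are reversed, neither can invade when rare; the interior point is a saddle.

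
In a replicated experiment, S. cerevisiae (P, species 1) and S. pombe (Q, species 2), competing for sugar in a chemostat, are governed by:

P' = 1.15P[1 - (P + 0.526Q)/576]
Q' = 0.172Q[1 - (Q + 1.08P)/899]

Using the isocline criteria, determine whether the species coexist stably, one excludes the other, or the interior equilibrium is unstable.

stable coexistence

Compare the nullcline intercepts: K1/α12 = 576/0.526 = 1100 > K2 = 899; K2/α21 = 899/1.08 = 832 > K1 = 576.
Since both inequalities hold, each species can invade when rare, so the interior equilibrium is stable.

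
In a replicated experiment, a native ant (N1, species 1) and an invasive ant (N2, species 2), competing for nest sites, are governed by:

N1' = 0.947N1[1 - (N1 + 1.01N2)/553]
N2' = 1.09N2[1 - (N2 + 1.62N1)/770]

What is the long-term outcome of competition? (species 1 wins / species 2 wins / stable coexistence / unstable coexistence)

unstable coexistence (outcome depends on initial conditions)

Compare the nullcline intercepts: K1/α12 = 553/1.01 = 548 < K2 = 770; K2/α21 = 770/1.62 = 475 < K1 = 553.
Since both are reversed, neither can invade when rare; the interior point is a saddle.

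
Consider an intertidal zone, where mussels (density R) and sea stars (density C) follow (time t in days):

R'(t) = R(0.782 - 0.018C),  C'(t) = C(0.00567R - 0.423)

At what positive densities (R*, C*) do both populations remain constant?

R* ≈ 74.6, C* ≈ 43.4

Set dC/dt = 0 with C > 0: 0.00567R - 0.423 = 0, so R* = 0.423/0.00567 = 74.6.
Set dR/dt = 0 with R > 0: 0.782 - 0.018C = 0, so C* = 0.782/0.018 = 43.4.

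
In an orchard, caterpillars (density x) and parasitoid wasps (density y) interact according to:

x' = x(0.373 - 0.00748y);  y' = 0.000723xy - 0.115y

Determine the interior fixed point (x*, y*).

x* ≈ 159, y* ≈ 49.9

Set dy/dt = 0 with y > 0: 0.000723x - 0.115 = 0, so x* = 0.115/0.000723 = 159.
Set dx/dt = 0 with x > 0: 0.373 - 0.00748y = 0, so y* = 0.373/0.00748 = 49.9.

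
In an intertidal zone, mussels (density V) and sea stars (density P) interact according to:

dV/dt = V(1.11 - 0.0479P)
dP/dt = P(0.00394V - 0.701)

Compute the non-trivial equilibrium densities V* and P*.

V* ≈ 178, P* ≈ 23.2

Set dP/dt = 0 with P > 0: 0.00394V - 0.701 = 0, so V* = 0.701/0.00394 = 178.
Set dV/dt = 0 with V > 0: 1.11 - 0.0479P = 0, so P* = 1.11/0.0479 = 23.2.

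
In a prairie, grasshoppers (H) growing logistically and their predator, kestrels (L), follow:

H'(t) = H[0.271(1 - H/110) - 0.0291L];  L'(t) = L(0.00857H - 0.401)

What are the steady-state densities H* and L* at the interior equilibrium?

H* ≈ 46.8, L* ≈ 5.35

From dL/dt = 0 with L > 0: 0.00857H* = 0.401, so H* = 46.8.
Substitute into dH/dt = 0: 0.271(1 - 46.8/110) = 0.0291L*.
The bracket is 0.575, giving L* = 0.156/0.0291 = 5.35.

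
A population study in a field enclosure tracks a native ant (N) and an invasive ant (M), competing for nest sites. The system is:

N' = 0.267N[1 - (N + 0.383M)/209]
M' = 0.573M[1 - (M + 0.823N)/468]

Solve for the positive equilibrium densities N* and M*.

Setting both brackets to zero gives the nullclines N + 0.383M = 209 and 0.823N + M = 468.
Substituting M = 468 - 0.823N into the first: N(1 - 0.383·0.823) = 209 - 0.383·468.
So N* = 29.8/0.685 = 43.5, and then M* = 468 - 0.823·43.5 = 432.

N* ≈ 43.5, M* ≈ 432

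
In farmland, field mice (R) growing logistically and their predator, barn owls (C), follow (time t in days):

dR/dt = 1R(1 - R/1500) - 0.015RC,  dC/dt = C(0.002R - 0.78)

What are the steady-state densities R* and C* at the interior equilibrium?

From dC/dt = 0 with C > 0: 0.002R* = 0.78, so R* = 390.
Substitute into dR/dt = 0: 1(1 - 390/1500) = 0.015C*.
The bracket is 0.74, giving C* = 0.74/0.015 = 49.3.

R* ≈ 390, C* ≈ 49.3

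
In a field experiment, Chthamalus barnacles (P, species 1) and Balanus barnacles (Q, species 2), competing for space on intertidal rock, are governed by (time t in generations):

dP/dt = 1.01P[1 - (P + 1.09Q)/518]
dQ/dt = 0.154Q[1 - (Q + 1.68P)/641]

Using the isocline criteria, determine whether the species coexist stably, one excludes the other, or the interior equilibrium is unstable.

unstable coexistence (outcome depends on initial conditions)

Compare the nullcline intercepts: K1/α12 = 518/1.09 = 475 < K2 = 641; K2/α21 = 641/1.68 = 382 < K1 = 518.
Since both are reversed, neither can invade when rare; the interior point is a saddle.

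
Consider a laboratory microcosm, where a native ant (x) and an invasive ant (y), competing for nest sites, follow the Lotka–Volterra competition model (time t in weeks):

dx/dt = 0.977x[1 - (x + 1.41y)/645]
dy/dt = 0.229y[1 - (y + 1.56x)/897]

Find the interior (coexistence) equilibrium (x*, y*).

Setting both brackets to zero gives the nullclines x + 1.41y = 645 and 1.56x + y = 897.
Substituting y = 897 - 1.56x into the first: x(1 - 1.41·1.56) = 645 - 1.41·897.
So x* = -620/-1.2 = 517, and then y* = 897 - 1.56·517 = 91.

x* ≈ 517, y* ≈ 91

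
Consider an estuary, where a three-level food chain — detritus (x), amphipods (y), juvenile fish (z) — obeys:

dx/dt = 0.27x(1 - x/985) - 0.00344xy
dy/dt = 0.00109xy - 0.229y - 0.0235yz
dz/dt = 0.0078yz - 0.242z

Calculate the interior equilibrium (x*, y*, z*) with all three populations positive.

x* ≈ 596, y* ≈ 31, z* ≈ 17.9

From dz/dt = 0: 0.0078y* = 0.242, so y* = 31.
From dx/dt = 0: 0.27(1 - x*/985) = 0.00344·31, giving x* = 985·(1 - 0.395) = 596.
From dy/dt = 0: 0.00109·596 - 0.229 = 0.0235z*, so z* = 0.42/0.0235 = 17.9.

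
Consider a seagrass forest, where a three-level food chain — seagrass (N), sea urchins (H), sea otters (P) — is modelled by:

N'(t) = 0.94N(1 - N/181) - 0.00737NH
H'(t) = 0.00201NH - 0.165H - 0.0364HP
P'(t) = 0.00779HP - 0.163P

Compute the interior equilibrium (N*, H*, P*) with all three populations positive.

From dP/dt = 0: 0.00779H* = 0.163, so H* = 20.9.
From dN/dt = 0: 0.94(1 - N*/181) = 0.00737·20.9, giving N* = 181·(1 - 0.164) = 151.
From dH/dt = 0: 0.00201·151 - 0.165 = 0.0364P*, so P* = 0.139/0.0364 = 3.82.

N* ≈ 151, H* ≈ 20.9, P* ≈ 3.82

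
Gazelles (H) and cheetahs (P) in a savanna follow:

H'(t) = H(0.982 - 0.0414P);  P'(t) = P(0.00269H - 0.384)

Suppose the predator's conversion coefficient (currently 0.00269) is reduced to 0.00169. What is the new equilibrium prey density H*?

At the interior fixed point, setting dP/dt = 0 with P > 0 fixes H* = (predator death rate)/(HP coefficient) — independent of the other coefficients.
With the change, H* = 0.384/0.00169 = 227; it rises from 143.

H* ≈ 227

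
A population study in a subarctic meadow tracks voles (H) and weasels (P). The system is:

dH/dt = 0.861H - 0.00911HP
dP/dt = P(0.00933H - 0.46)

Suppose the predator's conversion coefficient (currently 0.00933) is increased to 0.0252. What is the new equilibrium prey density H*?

H* ≈ 18.3

At the interior fixed point, setting dP/dt = 0 with P > 0 fixes H* = (predator death rate)/(HP coefficient) — independent of the other coefficients.
With the change, H* = 0.46/0.0252 = 18.3; it falls from 49.3.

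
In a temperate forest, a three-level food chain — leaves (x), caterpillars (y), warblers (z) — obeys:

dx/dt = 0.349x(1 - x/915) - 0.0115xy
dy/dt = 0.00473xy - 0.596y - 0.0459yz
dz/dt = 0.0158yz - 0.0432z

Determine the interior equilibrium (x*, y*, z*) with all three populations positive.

x* ≈ 833, y* ≈ 2.73, z* ≈ 72.8

From dz/dt = 0: 0.0158y* = 0.0432, so y* = 2.73.
From dx/dt = 0: 0.349(1 - x*/915) = 0.0115·2.73, giving x* = 915·(1 - 0.0901) = 833.
From dy/dt = 0: 0.00473·833 - 0.596 = 0.0459z*, so z* = 3.34/0.0459 = 72.8.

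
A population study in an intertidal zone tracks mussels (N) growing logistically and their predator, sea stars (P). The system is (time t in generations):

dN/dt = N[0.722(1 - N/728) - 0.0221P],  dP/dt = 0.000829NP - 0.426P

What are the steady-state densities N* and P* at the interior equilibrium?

N* ≈ 514, P* ≈ 9.61

From dP/dt = 0 with P > 0: 0.000829N* = 0.426, so N* = 514.
Substitute into dN/dt = 0: 0.722(1 - 514/728) = 0.0221P*.
The bracket is 0.294, giving P* = 0.212/0.0221 = 9.61.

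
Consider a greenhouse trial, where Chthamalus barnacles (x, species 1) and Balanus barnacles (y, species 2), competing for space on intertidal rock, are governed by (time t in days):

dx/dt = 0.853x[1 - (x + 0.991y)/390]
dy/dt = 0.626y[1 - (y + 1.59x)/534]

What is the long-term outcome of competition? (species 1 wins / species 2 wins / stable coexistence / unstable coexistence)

unstable coexistence (outcome depends on initial conditions)

Compare the nullcline intercepts: K1/α12 = 390/0.991 = 394 < K2 = 534; K2/α21 = 534/1.59 = 336 < K1 = 390.
Since both are reversed, neither can invade when rare; the interior point is a saddle.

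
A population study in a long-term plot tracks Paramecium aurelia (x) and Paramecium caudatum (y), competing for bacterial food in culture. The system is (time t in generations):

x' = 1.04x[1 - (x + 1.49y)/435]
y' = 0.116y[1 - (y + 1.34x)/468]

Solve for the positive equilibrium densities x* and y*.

x* ≈ 263, y* ≈ 115

Setting both brackets to zero gives the nullclines x + 1.49y = 435 and 1.34x + y = 468.
Substituting y = 468 - 1.34x into the first: x(1 - 1.49·1.34) = 435 - 1.49·468.
So x* = -262/-0.997 = 263, and then y* = 468 - 1.34·263 = 115.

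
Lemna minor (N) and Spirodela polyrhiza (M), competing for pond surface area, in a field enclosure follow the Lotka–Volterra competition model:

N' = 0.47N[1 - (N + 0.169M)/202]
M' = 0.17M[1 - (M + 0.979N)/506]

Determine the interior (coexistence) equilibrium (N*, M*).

Setting both brackets to zero gives the nullclines N + 0.169M = 202 and 0.979N + M = 506.
Substituting M = 506 - 0.979N into the first: N(1 - 0.169·0.979) = 202 - 0.169·506.
So N* = 116/0.835 = 140, and then M* = 506 - 0.979·140 = 369.

N* ≈ 140, M* ≈ 369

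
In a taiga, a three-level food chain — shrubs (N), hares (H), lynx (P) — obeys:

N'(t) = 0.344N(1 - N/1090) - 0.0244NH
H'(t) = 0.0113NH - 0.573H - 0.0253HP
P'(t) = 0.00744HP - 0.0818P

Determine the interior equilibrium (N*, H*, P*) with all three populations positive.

From dP/dt = 0: 0.00744H* = 0.0818, so H* = 11.
From dN/dt = 0: 0.344(1 - N*/1090) = 0.0244·11, giving N* = 1090·(1 - 0.78) = 240.
From dH/dt = 0: 0.0113·240 - 0.573 = 0.0253P*, so P* = 2.14/0.0253 = 84.5.

N* ≈ 240, H* ≈ 11, P* ≈ 84.5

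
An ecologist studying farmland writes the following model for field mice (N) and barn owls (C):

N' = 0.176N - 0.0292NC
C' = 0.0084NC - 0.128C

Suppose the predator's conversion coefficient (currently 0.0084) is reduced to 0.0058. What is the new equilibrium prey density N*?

At the interior fixed point, setting dC/dt = 0 with C > 0 fixes N* = (predator death rate)/(NC coefficient) — independent of the other coefficients.
With the change, N* = 0.128/0.0058 = 22.1; it rises from 15.2.

N* ≈ 22.1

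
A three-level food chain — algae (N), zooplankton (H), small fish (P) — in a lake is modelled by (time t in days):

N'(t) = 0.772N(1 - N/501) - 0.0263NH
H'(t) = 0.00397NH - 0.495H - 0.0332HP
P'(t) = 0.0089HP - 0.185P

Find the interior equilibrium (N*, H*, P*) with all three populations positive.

N* ≈ 146, H* ≈ 20.8, P* ≈ 2.58

From dP/dt = 0: 0.0089H* = 0.185, so H* = 20.8.
From dN/dt = 0: 0.772(1 - N*/501) = 0.0263·20.8, giving N* = 501·(1 - 0.708) = 146.
From dH/dt = 0: 0.00397·146 - 0.495 = 0.0332P*, so P* = 0.0855/0.0332 = 2.58.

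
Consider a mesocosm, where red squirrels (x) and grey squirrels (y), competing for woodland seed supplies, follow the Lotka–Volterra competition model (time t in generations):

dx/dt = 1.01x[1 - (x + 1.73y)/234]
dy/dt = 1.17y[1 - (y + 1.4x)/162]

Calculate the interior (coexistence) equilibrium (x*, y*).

x* ≈ 32.5, y* ≈ 116

Setting both brackets to zero gives the nullclines x + 1.73y = 234 and 1.4x + y = 162.
Substituting y = 162 - 1.4x into the first: x(1 - 1.73·1.4) = 234 - 1.73·162.
So x* = -46.3/-1.42 = 32.5, and then y* = 162 - 1.4·32.5 = 116.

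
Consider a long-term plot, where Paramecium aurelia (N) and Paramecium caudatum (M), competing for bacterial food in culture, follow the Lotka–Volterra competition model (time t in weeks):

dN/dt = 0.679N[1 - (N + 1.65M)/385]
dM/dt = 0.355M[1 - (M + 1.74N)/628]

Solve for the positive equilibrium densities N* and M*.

N* ≈ 348, M* ≈ 22.4

Setting both brackets to zero gives the nullclines N + 1.65M = 385 and 1.74N + M = 628.
Substituting M = 628 - 1.74N into the first: N(1 - 1.65·1.74) = 385 - 1.65·628.
So N* = -651/-1.87 = 348, and then M* = 628 - 1.74·348 = 22.4.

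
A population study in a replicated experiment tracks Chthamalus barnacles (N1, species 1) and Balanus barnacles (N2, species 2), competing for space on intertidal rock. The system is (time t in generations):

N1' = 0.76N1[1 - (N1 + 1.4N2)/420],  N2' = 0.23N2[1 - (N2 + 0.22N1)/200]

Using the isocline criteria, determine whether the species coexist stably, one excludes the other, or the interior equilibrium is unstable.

stable coexistence

Compare the nullcline intercepts: K1/α12 = 420/1.4 = 300 > K2 = 200; K2/α21 = 200/0.22 = 909 > K1 = 420.
Since both inequalities hold, each species can invade when rare, so the interior equilibrium is stable.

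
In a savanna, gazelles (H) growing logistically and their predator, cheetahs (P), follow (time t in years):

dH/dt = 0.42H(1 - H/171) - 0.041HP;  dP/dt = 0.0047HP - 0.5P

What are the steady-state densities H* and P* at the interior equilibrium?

From dP/dt = 0 with P > 0: 0.0047H* = 0.5, so H* = 106.
Substitute into dH/dt = 0: 0.42(1 - 106/171) = 0.041P*.
The bracket is 0.378, giving P* = 0.159/0.041 = 3.87.

H* ≈ 106, P* ≈ 3.87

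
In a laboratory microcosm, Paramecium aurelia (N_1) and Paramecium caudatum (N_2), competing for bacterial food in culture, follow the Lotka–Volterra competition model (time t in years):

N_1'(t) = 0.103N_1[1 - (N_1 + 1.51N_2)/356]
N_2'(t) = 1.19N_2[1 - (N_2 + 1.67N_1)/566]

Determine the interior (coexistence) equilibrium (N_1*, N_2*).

N_1* ≈ 328, N_2* ≈ 18.7

Setting both brackets to zero gives the nullclines N_1 + 1.51N_2 = 356 and 1.67N_1 + N_2 = 566.
Substituting N_2 = 566 - 1.67N_1 into the first: N_1(1 - 1.51·1.67) = 356 - 1.51·566.
So N_1* = -499/-1.52 = 328, and then N_2* = 566 - 1.67·328 = 18.7.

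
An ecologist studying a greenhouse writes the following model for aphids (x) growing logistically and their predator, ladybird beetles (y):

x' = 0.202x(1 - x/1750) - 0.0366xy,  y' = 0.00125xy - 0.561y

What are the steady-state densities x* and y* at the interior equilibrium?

From dy/dt = 0 with y > 0: 0.00125x* = 0.561, so x* = 449.
Substitute into dx/dt = 0: 0.202(1 - 449/1750) = 0.0366y*.
The bracket is 0.744, giving y* = 0.15/0.0366 = 4.1.

x* ≈ 449, y* ≈ 4.1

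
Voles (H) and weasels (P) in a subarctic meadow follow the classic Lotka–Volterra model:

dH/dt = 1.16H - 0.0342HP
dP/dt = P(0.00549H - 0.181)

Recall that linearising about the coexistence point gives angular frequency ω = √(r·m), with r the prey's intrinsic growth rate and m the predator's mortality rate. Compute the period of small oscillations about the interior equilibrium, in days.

T ≈ 13.7 days

Here r = 1.16 and m = 0.181, so r·m = 0.21.
ω = √0.21 = 0.458 per day, hence T = 2π/ω ≈ 13.7 days.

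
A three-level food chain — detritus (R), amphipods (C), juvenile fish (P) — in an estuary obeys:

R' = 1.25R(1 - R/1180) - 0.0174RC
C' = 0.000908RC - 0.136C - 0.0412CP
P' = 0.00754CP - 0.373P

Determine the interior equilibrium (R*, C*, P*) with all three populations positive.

From dP/dt = 0: 0.00754C* = 0.373, so C* = 49.5.
From dR/dt = 0: 1.25(1 - R*/1180) = 0.0174·49.5, giving R* = 1180·(1 - 0.689) = 367.
From dC/dt = 0: 0.000908·367 - 0.136 = 0.0412P*, so P* = 0.198/0.0412 = 4.8.

R* ≈ 367, C* ≈ 49.5, P* ≈ 4.8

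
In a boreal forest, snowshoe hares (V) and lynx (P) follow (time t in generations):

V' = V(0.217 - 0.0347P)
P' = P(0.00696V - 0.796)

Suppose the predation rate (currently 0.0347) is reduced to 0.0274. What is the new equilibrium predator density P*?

P* ≈ 7.92

At the interior fixed point, setting dV/dt = 0 with V > 0 fixes P* = (prey growth rate)/(VP coefficient) — independent of the other coefficients.
With the change, P* = 0.217/0.0274 = 7.92; it rises from 6.25.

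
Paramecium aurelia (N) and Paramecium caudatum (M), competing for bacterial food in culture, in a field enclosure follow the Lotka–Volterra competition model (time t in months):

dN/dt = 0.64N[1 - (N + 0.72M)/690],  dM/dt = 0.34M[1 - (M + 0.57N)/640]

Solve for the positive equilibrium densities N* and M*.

N* ≈ 389, M* ≈ 418

Setting both brackets to zero gives the nullclines N + 0.72M = 690 and 0.57N + M = 640.
Substituting M = 640 - 0.57N into the first: N(1 - 0.72·0.57) = 690 - 0.72·640.
So N* = 229/0.59 = 389, and then M* = 640 - 0.57·389 = 418.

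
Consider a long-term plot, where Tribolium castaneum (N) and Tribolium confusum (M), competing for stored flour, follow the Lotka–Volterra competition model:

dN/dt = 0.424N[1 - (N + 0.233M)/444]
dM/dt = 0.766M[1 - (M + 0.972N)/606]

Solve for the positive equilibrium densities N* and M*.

Setting both brackets to zero gives the nullclines N + 0.233M = 444 and 0.972N + M = 606.
Substituting M = 606 - 0.972N into the first: N(1 - 0.233·0.972) = 444 - 0.233·606.
So N* = 303/0.774 = 391, and then M* = 606 - 0.972·391 = 226.

N* ≈ 391, M* ≈ 226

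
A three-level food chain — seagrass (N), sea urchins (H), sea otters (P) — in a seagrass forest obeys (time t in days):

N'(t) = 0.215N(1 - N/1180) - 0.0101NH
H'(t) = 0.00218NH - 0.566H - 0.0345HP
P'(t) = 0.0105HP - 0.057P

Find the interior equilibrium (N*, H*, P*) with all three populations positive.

From dP/dt = 0: 0.0105H* = 0.057, so H* = 5.43.
From dN/dt = 0: 0.215(1 - N*/1180) = 0.0101·5.43, giving N* = 1180·(1 - 0.255) = 879.
From dH/dt = 0: 0.00218·879 - 0.566 = 0.0345P*, so P* = 1.35/0.0345 = 39.1.

N* ≈ 879, H* ≈ 5.43, P* ≈ 39.1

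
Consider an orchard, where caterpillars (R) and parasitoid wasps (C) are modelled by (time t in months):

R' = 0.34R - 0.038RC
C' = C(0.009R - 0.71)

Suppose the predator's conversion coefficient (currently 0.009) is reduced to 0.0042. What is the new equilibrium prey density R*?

R* ≈ 169

At the interior fixed point, setting dC/dt = 0 with C > 0 fixes R* = (predator death rate)/(RC coefficient) — independent of the other coefficients.
With the change, R* = 0.71/0.0042 = 169; it rises from 78.9.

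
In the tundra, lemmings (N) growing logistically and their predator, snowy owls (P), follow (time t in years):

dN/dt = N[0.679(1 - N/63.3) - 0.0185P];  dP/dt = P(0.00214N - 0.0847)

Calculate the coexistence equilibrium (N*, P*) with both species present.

From dP/dt = 0 with P > 0: 0.00214N* = 0.0847, so N* = 39.6.
Substitute into dN/dt = 0: 0.679(1 - 39.6/63.3) = 0.0185P*.
The bracket is 0.375, giving P* = 0.254/0.0185 = 13.8.

N* ≈ 39.6, P* ≈ 13.8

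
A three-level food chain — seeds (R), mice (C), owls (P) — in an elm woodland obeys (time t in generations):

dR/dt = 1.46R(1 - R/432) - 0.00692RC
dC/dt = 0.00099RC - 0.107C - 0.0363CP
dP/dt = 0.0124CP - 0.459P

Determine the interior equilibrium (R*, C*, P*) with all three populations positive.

R* ≈ 356, C* ≈ 37, P* ≈ 6.77

From dP/dt = 0: 0.0124C* = 0.459, so C* = 37.
From dR/dt = 0: 1.46(1 - R*/432) = 0.00692·37, giving R* = 432·(1 - 0.175) = 356.
From dC/dt = 0: 0.00099·356 - 0.107 = 0.0363P*, so P* = 0.246/0.0363 = 6.77.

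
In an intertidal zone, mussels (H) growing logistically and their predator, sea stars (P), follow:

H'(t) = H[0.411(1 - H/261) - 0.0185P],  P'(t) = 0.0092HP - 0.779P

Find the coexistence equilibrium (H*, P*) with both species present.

H* ≈ 84.7, P* ≈ 15

From dP/dt = 0 with P > 0: 0.0092H* = 0.779, so H* = 84.7.
Substitute into dH/dt = 0: 0.411(1 - 84.7/261) = 0.0185P*.
The bracket is 0.676, giving P* = 0.278/0.0185 = 15.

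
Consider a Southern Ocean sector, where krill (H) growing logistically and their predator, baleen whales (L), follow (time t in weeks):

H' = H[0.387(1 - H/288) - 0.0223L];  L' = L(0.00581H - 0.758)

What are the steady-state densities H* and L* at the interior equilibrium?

From dL/dt = 0 with L > 0: 0.00581H* = 0.758, so H* = 130.
Substitute into dH/dt = 0: 0.387(1 - 130/288) = 0.0223L*.
The bracket is 0.547, giving L* = 0.212/0.0223 = 9.49.

H* ≈ 130, L* ≈ 9.49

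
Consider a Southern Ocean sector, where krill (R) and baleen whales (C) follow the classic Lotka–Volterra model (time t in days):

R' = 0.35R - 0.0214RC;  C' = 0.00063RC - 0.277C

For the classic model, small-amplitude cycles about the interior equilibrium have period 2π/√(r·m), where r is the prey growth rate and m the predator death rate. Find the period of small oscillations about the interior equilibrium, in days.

T ≈ 20.2 days

Here r = 0.35 and m = 0.277, so r·m = 0.097.
ω = √0.097 = 0.311 per day, hence T = 2π/ω ≈ 20.2 days.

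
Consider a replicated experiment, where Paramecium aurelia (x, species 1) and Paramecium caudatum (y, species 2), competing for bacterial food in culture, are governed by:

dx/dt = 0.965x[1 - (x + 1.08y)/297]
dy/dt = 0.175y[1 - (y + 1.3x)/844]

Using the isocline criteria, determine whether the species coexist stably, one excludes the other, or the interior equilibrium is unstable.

Compare the nullcline intercepts: K1/α12 = 297/1.08 = 275 < K2 = 844; K2/α21 = 844/1.3 = 649 > K1 = 297.
Since the inequalities point opposite ways, species 2 can invade but species 1 cannot.

species 2 excludes species 1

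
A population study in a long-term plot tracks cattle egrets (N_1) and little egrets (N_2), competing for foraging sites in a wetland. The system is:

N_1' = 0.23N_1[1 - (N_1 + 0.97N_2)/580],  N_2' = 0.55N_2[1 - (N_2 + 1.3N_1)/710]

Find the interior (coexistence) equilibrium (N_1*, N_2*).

Setting both brackets to zero gives the nullclines N_1 + 0.97N_2 = 580 and 1.3N_1 + N_2 = 710.
Substituting N_2 = 710 - 1.3N_1 into the first: N_1(1 - 0.97·1.3) = 580 - 0.97·710.
So N_1* = -109/-0.261 = 416, and then N_2* = 710 - 1.3·416 = 169.

N_1* ≈ 416, N_2* ≈ 169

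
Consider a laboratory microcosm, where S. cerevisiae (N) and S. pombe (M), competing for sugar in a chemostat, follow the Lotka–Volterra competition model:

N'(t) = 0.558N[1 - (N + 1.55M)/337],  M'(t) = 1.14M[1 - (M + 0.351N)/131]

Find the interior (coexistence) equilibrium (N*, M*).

Setting both brackets to zero gives the nullclines N + 1.55M = 337 and 0.351N + M = 131.
Substituting M = 131 - 0.351N into the first: N(1 - 1.55·0.351) = 337 - 1.55·131.
So N* = 134/0.456 = 294, and then M* = 131 - 0.351·294 = 27.9.

N* ≈ 294, M* ≈ 27.9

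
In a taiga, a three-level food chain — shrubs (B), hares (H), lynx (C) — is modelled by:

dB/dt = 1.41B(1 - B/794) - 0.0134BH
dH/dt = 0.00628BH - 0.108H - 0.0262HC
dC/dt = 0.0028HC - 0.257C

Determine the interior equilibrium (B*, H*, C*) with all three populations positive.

From dC/dt = 0: 0.0028H* = 0.257, so H* = 91.8.
From dB/dt = 0: 1.41(1 - B*/794) = 0.0134·91.8, giving B* = 794·(1 - 0.872) = 101.
From dH/dt = 0: 0.00628·101 - 0.108 = 0.0262C*, so C* = 0.529/0.0262 = 20.2.

B* ≈ 101, H* ≈ 91.8, C* ≈ 20.2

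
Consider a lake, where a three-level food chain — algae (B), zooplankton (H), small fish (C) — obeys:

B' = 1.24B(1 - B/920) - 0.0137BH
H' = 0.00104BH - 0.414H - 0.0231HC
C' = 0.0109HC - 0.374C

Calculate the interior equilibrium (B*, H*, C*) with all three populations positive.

From dC/dt = 0: 0.0109H* = 0.374, so H* = 34.3.
From dB/dt = 0: 1.24(1 - B*/920) = 0.0137·34.3, giving B* = 920·(1 - 0.379) = 571.
From dH/dt = 0: 0.00104·571 - 0.414 = 0.0231C*, so C* = 0.18/0.0231 = 7.8.

B* ≈ 571, H* ≈ 34.3, C* ≈ 7.8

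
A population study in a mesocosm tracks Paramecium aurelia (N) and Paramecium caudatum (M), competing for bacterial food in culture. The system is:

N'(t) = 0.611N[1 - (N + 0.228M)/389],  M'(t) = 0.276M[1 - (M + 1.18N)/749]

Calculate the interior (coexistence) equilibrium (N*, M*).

N* ≈ 299, M* ≈ 397

Setting both brackets to zero gives the nullclines N + 0.228M = 389 and 1.18N + M = 749.
Substituting M = 749 - 1.18N into the first: N(1 - 0.228·1.18) = 389 - 0.228·749.
So N* = 218/0.731 = 299, and then M* = 749 - 1.18·299 = 397.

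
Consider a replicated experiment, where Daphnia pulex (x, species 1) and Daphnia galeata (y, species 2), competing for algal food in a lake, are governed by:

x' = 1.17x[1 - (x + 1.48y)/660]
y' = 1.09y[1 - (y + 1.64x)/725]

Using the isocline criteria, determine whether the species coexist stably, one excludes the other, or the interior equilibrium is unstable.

Compare the nullcline intercepts: K1/α12 = 660/1.48 = 446 < K2 = 725; K2/α21 = 725/1.64 = 442 < K1 = 660.
Since both are reversed, neither can invade when rare; the interior point is a saddle.

unstable coexistence (outcome depends on initial conditions)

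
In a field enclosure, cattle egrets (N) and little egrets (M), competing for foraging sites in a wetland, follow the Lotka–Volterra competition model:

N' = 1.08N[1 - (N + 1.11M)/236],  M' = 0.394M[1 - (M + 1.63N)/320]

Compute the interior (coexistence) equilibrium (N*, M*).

N* ≈ 147, M* ≈ 79.9

Setting both brackets to zero gives the nullclines N + 1.11M = 236 and 1.63N + M = 320.
Substituting M = 320 - 1.63N into the first: N(1 - 1.11·1.63) = 236 - 1.11·320.
So N* = -119/-0.809 = 147, and then M* = 320 - 1.63·147 = 79.9.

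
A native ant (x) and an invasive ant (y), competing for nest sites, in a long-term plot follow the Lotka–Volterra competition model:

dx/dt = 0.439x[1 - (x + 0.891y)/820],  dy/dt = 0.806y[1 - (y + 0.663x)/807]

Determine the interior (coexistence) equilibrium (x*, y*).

Setting both brackets to zero gives the nullclines x + 0.891y = 820 and 0.663x + y = 807.
Substituting y = 807 - 0.663x into the first: x(1 - 0.891·0.663) = 820 - 0.891·807.
So x* = 101/0.409 = 247, and then y* = 807 - 0.663·247 = 643.

x* ≈ 247, y* ≈ 643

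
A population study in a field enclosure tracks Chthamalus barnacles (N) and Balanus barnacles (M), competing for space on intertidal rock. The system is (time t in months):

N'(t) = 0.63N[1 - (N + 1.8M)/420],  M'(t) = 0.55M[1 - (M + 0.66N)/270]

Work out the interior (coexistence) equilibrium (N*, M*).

N* ≈ 351, M* ≈ 38.3

Setting both brackets to zero gives the nullclines N + 1.8M = 420 and 0.66N + M = 270.
Substituting M = 270 - 0.66N into the first: N(1 - 1.8·0.66) = 420 - 1.8·270.
So N* = -66/-0.188 = 351, and then M* = 270 - 0.66·351 = 38.3.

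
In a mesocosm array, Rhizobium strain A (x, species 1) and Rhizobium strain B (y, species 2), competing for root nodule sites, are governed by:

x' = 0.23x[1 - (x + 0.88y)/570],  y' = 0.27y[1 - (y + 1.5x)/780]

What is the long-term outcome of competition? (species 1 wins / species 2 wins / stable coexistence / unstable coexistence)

unstable coexistence (outcome depends on initial conditions)

Compare the nullcline intercepts: K1/α12 = 570/0.88 = 648 < K2 = 780; K2/α21 = 780/1.5 = 520 < K1 = 570.
Since both are reversed, neither can invade when rare; the interior point is a saddle.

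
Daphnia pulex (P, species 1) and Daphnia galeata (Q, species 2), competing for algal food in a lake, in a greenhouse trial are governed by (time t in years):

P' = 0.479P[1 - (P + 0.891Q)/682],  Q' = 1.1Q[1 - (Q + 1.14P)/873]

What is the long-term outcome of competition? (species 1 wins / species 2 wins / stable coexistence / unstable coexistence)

Compare the nullcline intercepts: K1/α12 = 682/0.891 = 765 < K2 = 873; K2/α21 = 873/1.14 = 766 > K1 = 682.
Since the inequalities point opposite ways, species 2 can invade but species 1 cannot.

species 2 excludes species 1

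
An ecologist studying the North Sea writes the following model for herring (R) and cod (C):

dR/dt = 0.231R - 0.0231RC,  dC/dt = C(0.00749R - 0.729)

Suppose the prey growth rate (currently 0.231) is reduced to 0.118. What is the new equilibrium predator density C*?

At the interior fixed point, setting dR/dt = 0 with R > 0 fixes C* = (prey growth rate)/(RC coefficient) — independent of the other coefficients.
With the change, C* = 0.118/0.0231 = 5.11; it falls from 10.

C* ≈ 5.11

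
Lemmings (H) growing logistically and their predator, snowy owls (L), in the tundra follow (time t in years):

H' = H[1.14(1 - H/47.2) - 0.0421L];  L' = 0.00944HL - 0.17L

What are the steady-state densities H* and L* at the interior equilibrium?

From dL/dt = 0 with L > 0: 0.00944H* = 0.17, so H* = 18.
Substitute into dH/dt = 0: 1.14(1 - 18/47.2) = 0.0421L*.
The bracket is 0.618, giving L* = 0.705/0.0421 = 16.7.

H* ≈ 18, L* ≈ 16.7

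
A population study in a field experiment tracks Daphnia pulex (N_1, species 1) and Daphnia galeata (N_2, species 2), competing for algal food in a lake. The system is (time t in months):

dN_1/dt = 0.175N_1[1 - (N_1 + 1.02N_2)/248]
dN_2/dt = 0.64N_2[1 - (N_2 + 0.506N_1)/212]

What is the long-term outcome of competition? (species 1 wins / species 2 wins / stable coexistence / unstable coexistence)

stable coexistence

Compare the nullcline intercepts: K1/α12 = 248/1.02 = 243 > K2 = 212; K2/α21 = 212/0.506 = 419 > K1 = 248.
Since both inequalities hold, each species can invade when rare, so the interior equilibrium is stable.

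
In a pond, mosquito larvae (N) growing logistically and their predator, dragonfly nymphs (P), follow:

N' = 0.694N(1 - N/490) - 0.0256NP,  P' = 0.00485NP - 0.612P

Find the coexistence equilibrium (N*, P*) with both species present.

N* ≈ 126, P* ≈ 20.1

From dP/dt = 0 with P > 0: 0.00485N* = 0.612, so N* = 126.
Substitute into dN/dt = 0: 0.694(1 - 126/490) = 0.0256P*.
The bracket is 0.742, giving P* = 0.515/0.0256 = 20.1.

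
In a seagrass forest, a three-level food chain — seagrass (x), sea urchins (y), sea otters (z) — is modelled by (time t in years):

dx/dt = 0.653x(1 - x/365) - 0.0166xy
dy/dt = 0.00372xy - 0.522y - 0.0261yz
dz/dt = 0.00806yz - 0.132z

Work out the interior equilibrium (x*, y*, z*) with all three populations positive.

From dz/dt = 0: 0.00806y* = 0.132, so y* = 16.4.
From dx/dt = 0: 0.653(1 - x*/365) = 0.0166·16.4, giving x* = 365·(1 - 0.416) = 213.
From dy/dt = 0: 0.00372·213 - 0.522 = 0.0261z*, so z* = 0.271/0.0261 = 10.4.

x* ≈ 213, y* ≈ 16.4, z* ≈ 10.4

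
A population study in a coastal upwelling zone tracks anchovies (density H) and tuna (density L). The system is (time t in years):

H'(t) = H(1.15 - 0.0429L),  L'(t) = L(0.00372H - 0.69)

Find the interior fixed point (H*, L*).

H* ≈ 185, L* ≈ 26.8

Set dL/dt = 0 with L > 0: 0.00372H - 0.69 = 0, so H* = 0.69/0.00372 = 185.
Set dH/dt = 0 with H > 0: 1.15 - 0.0429L = 0, so L* = 1.15/0.0429 = 26.8.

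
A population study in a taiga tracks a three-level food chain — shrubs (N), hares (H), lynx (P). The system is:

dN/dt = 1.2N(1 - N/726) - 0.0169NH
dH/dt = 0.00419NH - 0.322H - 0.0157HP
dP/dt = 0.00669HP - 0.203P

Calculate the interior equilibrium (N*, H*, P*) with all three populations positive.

From dP/dt = 0: 0.00669H* = 0.203, so H* = 30.3.
From dN/dt = 0: 1.2(1 - N*/726) = 0.0169·30.3, giving N* = 726·(1 - 0.427) = 416.
From dH/dt = 0: 0.00419·416 - 0.322 = 0.0157P*, so P* = 1.42/0.0157 = 90.4.

N* ≈ 416, H* ≈ 30.3, P* ≈ 90.4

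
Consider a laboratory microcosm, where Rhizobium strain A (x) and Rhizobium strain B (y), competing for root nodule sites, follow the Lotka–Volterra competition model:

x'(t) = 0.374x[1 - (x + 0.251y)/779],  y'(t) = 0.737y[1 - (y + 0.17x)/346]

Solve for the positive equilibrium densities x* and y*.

x* ≈ 723, y* ≈ 223

Setting both brackets to zero gives the nullclines x + 0.251y = 779 and 0.17x + y = 346.
Substituting y = 346 - 0.17x into the first: x(1 - 0.251·0.17) = 779 - 0.251·346.
So x* = 692/0.957 = 723, and then y* = 346 - 0.17·723 = 223.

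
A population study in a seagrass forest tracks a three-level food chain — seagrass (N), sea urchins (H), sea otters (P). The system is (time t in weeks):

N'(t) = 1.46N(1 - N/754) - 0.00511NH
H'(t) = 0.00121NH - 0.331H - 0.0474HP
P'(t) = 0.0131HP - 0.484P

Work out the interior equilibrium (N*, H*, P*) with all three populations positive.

From dP/dt = 0: 0.0131H* = 0.484, so H* = 36.9.
From dN/dt = 0: 1.46(1 - N*/754) = 0.00511·36.9, giving N* = 754·(1 - 0.129) = 656.
From dH/dt = 0: 0.00121·656 - 0.331 = 0.0474P*, so P* = 0.463/0.0474 = 9.78.

N* ≈ 656, H* ≈ 36.9, P* ≈ 9.78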